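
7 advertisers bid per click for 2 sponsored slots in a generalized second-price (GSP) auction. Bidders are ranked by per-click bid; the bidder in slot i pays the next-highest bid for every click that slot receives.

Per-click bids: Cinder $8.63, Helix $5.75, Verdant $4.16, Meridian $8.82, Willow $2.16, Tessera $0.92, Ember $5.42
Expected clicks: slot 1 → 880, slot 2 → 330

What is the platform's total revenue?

Per-click bids in order: $8.82 (Meridian) > $8.63 (Cinder) > $5.75 (Helix) > …
Slot 1: Meridian pays $8.63 × 880 = $7594.40
Slot 2: Cinder pays $5.75 × 330 = $1897.50
Total = $9491.90

Total revenue: $9491.90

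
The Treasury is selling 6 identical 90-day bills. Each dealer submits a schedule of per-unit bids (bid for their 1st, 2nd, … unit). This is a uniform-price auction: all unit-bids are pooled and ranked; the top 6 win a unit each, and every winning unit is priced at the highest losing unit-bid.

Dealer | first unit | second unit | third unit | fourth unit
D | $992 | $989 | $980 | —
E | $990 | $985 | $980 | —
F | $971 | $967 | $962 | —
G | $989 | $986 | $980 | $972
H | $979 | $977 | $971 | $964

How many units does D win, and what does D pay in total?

D: 2 units, pays $1,960

All unit-bids, highest first — top 6: 992 (D-1), 990 (E-1), 989 (D-2), 989 (G-1), 986 (G-2), 985 (E-2)
Highest rejected unit-bid = $980.
D wins 2 unit(s) at $980 each.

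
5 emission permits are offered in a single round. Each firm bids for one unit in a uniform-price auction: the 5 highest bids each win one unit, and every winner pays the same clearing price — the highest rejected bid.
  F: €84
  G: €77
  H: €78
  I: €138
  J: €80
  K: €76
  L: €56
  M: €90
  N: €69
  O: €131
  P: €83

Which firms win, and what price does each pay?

Sorting: 138 (I), 131 (O), 90 (M), 84 (F), 83 (P), 80 (J), 78 (H), …
Top 5: I, O, M, F, P.
Clearing price = highest rejected bid = €80.

I, O, M, F, P; each pays €80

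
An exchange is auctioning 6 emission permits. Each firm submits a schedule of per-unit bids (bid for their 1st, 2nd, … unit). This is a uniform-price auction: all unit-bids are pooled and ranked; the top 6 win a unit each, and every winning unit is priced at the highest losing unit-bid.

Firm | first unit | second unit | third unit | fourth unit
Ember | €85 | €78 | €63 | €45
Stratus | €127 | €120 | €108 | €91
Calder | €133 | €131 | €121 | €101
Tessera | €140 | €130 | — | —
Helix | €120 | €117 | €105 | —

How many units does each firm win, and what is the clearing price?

Calder 3, Stratus 1, Tessera 2; clearing price €120

All unit-bids, highest first — top 6: 140 (Tessera-1), 133 (Calder-1), 131 (Calder-2), 130 (Tessera-2), 127 (Stratus-1), 121 (Calder-3)
The (k+1)-th unit-bid is €120.
Allocation: Calder 3, Stratus 1, Tessera 2.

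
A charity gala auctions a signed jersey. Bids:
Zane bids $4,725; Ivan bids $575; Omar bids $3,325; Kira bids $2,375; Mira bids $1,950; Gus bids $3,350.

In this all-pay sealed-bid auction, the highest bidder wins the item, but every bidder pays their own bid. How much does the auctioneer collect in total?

Sorting bids: 4,725 (Zane) > 3,350 (Gus) > 3,325 (Omar) > 2,375 (Kira) > 1,950 (Mira) > 575 (Ivan)
Zane wins with the top bid; all bids are sunk regardless.
Every bidder forfeits their bid regardless of winning.
Revenue = 4,725 + 575 + 3,325 + 2,375 + 1,950 + 3,350 = $16,300.

Total revenue: $16,300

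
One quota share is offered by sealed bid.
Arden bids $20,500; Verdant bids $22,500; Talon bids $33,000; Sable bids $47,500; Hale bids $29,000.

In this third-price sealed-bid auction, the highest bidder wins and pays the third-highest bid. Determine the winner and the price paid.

Sable pays $29,000

Third-price sealed-bid auction: the highest bidder wins and pays the third-highest bid.
Bids in order: 47,500 (Sable) > 33,000 (Talon) > 29,000 (Hale) > 22,500 (Verdant) > 20,500 (Arden)
Sable is highest; pays the third-highest bid, $29,000.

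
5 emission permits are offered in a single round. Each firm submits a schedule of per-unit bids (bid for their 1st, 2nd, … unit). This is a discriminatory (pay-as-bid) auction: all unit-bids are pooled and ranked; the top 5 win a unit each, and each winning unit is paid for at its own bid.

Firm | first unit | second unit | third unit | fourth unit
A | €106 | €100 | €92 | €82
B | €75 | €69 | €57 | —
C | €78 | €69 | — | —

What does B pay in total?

Merging the schedules and taking the best 5: 106 (A-1), 100 (A-2), 92 (A-3), 82 (A-4), 78 (C-1)
Next rejected bid: €75 (not a price — pay-as-bid).
B wins no units.

B pays €0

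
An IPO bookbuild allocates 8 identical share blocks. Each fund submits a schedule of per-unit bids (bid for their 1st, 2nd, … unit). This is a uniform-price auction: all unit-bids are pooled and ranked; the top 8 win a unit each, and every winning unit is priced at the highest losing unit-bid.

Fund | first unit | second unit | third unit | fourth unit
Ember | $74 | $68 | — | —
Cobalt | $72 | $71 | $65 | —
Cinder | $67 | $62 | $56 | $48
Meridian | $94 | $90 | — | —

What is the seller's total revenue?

Total revenue: $496

All unit-bids, highest first — top 8: 94 (Meridian-1), 90 (Meridian-2), 74 (Ember-1), 72 (Cobalt-1), 71 (Cobalt-2), 68 (Ember-2), 67 (Cinder-1), 65 (Cobalt-3)
Highest rejected unit-bid = $62.
Allocation: Cinder 1, Cobalt 3, Ember 2, Meridian 2. Every unit priced at $62.
Revenue = 8 × 62 = $496.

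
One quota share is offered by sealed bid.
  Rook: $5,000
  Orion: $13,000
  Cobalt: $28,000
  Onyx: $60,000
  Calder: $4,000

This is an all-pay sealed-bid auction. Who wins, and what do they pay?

Onyx pays $60,000

Bids ranked: 60,000 (Onyx) > 28,000 (Cobalt) > 13,000 (Orion) > 5,000 (Rook) > 4,000 (Calder)
Onyx wins with the top bid; all bids are sunk regardless.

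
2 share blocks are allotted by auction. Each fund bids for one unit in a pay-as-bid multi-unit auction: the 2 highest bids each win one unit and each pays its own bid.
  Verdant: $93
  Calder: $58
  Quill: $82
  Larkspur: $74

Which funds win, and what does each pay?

Verdant $93, Quill $82

Ordering the bids: 93 (Verdant), 82 (Quill), 74 (Larkspur), 58 (Calder)
Winners (2 units): Verdant, Quill.
Each winner pays its own bid: Verdant $93, Quill $82.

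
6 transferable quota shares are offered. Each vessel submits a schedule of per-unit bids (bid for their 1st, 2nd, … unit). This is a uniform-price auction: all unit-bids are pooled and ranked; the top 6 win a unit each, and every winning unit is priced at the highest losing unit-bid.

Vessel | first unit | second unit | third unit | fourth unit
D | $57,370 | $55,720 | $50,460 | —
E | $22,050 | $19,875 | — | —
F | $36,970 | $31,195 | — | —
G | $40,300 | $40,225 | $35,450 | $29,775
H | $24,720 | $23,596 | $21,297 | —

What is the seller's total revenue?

Total revenue: $212,700

All unit-bids, highest first — top 6: 57,370 (D-1), 55,720 (D-2), 50,460 (D-3), 40,300 (G-1), 40,225 (G-2), 36,970 (F-1)
First bid not allocated: $35,450.
Allocation: D 3, F 1, G 2. Every unit priced at $35,450.
Revenue = 6 × 35,450 = $212,700.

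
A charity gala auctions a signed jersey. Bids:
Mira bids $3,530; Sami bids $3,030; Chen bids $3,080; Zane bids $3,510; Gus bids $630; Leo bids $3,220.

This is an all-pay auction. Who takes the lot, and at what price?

Mira pays $3,530

Bids ranked: 3,530 (Mira) > 3,510 (Zane) > 3,220 (Leo) > 3,080 (Chen) > 3,030 (Sami) > 630 (Gus)
Mira wins with the top bid; all bids are sunk regardless.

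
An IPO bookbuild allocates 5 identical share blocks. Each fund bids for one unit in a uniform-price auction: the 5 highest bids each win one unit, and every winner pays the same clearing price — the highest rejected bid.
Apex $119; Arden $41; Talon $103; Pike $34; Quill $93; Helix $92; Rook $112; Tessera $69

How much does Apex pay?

Sorting: 119 (Apex), 112 (Rook), 103 (Talon), 93 (Quill), 92 (Helix), 69 (Tessera), 41 (Arden), …
Top 5: Apex, Rook, Talon, Quill, Helix.
Highest unsuccessful bid: $69 → clearing price.
Apex wins → pays $69.

Apex pays $69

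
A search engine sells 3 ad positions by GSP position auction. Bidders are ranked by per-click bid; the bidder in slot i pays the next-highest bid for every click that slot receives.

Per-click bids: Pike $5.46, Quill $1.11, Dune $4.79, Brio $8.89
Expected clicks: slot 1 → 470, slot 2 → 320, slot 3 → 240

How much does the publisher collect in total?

Ranked by bid: $8.89 (Brio) > $5.46 (Pike) > $4.79 (Dune) > $1.11 (Quill)
Slot 1: Brio pays $5.46 × 470 = $2566.20
Slot 2: Pike pays $4.79 × 320 = $1532.80
Slot 3: Dune pays $1.11 × 240 = $266.40
Total = $4365.40

Total revenue: $4365.40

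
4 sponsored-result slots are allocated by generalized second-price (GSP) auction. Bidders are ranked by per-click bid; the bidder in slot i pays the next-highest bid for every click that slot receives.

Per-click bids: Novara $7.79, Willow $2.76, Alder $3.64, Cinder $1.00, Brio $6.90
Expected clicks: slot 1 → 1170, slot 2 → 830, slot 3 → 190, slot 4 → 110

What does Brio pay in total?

Per-click bids in order: $7.79 (Novara) > $6.90 (Brio) > $3.64 (Alder) > $2.76 (Willow) > $1.00 (Cinder)
Brio holds slot 2 → pays next bid $3.64 × 830 clicks = $3021.20.

Brio pays $3021.20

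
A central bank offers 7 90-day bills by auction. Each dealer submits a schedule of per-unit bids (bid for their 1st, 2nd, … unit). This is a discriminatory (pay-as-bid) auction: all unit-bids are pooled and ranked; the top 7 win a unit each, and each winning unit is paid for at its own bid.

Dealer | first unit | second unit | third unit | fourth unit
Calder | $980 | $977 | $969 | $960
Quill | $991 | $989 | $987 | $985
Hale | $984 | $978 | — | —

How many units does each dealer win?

Merging the schedules and taking the best 7: 991 (Quill-1), 989 (Quill-2), 987 (Quill-3), 985 (Quill-4), 984 (Hale-1), 980 (Calder-1), 978 (Hale-2)
Next rejected bid: $977 (not a price — pay-as-bid).
Allocation: Calder 1, Hale 2, Quill 4.

Calder 1, Hale 2, Quill 4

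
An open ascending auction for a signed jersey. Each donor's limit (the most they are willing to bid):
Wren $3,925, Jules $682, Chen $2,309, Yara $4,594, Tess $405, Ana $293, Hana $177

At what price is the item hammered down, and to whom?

Yara wins at $3,925

Limits in order: 4,594 (Yara) > 3,925 (Wren) > 2,309 (Chen) > 682 (Jules) > 405 (Tess) > 293 (Ana) > …
Bidding ends when Wren exits at $3,925; Yara takes it.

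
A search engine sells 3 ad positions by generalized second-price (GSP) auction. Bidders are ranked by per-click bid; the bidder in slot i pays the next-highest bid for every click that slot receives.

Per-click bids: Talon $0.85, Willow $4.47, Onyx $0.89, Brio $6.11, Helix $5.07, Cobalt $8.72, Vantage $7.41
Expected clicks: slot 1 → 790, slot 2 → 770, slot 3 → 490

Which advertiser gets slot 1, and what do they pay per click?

Per-click bids in order: $8.72 (Cobalt) > $7.41 (Vantage) > $6.11 (Brio) > $5.07 (Helix) > …
Slot 1 goes to the first-ranked bidder, Cobalt, who pays the next bid down: $7.41/click.

Cobalt; $7.41 per click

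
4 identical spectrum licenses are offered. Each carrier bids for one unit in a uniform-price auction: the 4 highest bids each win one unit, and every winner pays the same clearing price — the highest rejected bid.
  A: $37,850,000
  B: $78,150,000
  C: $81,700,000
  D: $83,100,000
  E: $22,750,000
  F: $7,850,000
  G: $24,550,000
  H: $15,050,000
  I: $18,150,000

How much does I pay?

I pays $0

Ordering the bids: 83,100,000 (D), 81,700,000 (C), 78,150,000 (B), 37,850,000 (A), 24,550,000 (G), 22,750,000 (E), …
Top 4: D, C, B, A.
First losing bid is G's $24,550,000, which sets the uniform price.
I does not win → pays $0.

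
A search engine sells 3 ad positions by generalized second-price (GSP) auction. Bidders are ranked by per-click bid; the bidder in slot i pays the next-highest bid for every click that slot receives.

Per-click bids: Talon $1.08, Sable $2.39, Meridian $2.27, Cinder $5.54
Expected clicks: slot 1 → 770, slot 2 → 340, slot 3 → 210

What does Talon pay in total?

Talon pays $0.00

Ranked by bid: $5.54 (Cinder) > $2.39 (Sable) > $2.27 (Meridian) > $1.08 (Talon)
Talon ranks below slot 3 → no slot, pays nothing.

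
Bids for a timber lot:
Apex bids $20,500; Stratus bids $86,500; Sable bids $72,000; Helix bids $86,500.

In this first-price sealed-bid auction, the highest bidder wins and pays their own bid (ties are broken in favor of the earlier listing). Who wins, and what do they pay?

Bids ranked: 86,500 (Stratus) > 86,500 (Helix) > 72,000 (Sable) > 20,500 (Apex)
Stratus and Helix tie at $86,500; tie-break gives it to Stratus.
Stratus is highest → pays own bid, $86,500.

Stratus pays $86,500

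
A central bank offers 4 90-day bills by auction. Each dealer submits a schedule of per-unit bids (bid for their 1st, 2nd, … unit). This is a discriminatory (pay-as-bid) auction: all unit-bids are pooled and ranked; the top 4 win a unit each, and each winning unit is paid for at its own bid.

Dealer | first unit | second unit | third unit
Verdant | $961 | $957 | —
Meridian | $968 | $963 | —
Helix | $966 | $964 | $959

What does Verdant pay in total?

Pooled unit-bids ranked (top 4): 968 (Meridian-1), 966 (Helix-1), 964 (Helix-2), 963 (Meridian-2)
Next rejected bid: $961 (not a price — pay-as-bid).
Verdant wins no units.

Verdant pays $0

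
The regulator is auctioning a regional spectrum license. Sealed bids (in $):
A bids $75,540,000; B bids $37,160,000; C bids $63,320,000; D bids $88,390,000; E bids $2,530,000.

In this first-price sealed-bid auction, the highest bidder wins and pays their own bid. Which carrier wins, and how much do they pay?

Sorting bids: 88,390,000 (D) > 75,540,000 (A) > 63,320,000 (C) > 37,160,000 (B) > 2,530,000 (E)
D has the highest bid and pays exactly that: $88,390,000.

D pays $88,390,000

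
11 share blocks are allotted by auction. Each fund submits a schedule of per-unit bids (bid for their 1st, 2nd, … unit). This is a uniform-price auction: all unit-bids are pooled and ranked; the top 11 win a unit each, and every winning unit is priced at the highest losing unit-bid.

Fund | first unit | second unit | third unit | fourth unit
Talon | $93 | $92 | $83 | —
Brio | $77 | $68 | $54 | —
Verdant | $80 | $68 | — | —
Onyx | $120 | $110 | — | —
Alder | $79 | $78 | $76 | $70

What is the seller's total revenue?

Total revenue: $748

All unit-bids, highest first — top 11: 120 (Onyx-1), 110 (Onyx-2), 93 (Talon-1), 92 (Talon-2), 83 (Talon-3), 80 (Verdant-1), 79 (Alder-1), 78 (Alder-2), 77 (Brio-1), 76 (Alder-3), 70 (Alder-4)
The (k+1)-th unit-bid is $68.
Allocation: Alder 4, Brio 1, Onyx 2, Talon 3, Verdant 1. Every unit priced at $68.
Revenue = 11 × 68 = $748.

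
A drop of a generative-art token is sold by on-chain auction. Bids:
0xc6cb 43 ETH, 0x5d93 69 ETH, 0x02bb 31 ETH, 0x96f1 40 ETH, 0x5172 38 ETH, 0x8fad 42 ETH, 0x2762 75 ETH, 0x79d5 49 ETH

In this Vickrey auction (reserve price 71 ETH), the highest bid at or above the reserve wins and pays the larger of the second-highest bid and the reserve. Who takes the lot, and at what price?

Bids ranked: 75 (0x2762) > 69 (0x5d93) > 49 (0x79d5) > 43 (0xc6cb) > 42 (0x8fad) > 40 (0x96f1) > …
0x2762 has the top bid at or above the reserve (75 ETH).
Second-highest bid 69 ETH is below the reserve 71 ETH, so the reserve binds → payment 71 ETH.

0x2762 pays 71 ETH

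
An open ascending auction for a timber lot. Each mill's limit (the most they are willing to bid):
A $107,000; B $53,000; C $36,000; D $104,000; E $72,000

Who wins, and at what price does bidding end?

A wins at $104,000

Limits in order: 107,000 (A) > 104,000 (D) > 72,000 (E) > 53,000 (B) > 36,000 (C)
D is the last rival to drop out, at $104,000; A remains and wins at that price.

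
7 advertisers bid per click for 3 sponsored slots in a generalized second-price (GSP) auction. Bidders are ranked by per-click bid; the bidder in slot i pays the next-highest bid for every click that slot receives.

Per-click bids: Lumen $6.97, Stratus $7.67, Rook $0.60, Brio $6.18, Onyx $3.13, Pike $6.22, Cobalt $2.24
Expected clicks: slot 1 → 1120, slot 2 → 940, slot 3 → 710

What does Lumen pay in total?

Sorting advertisers: $7.67 (Stratus) > $6.97 (Lumen) > $6.22 (Pike) > $6.18 (Brio) > …
Lumen holds slot 2 → pays next bid $6.22 × 940 clicks = $5846.80.

Lumen pays $5846.80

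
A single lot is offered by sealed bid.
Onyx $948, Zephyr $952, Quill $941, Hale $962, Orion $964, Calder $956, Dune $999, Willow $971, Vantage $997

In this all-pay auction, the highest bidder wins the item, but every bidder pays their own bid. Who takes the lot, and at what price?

All-pay auction: the highest bidder wins the item, but every bidder pays their own bid.
Bids in order: 999 (Dune) > 997 (Vantage) > 971 (Willow) > 964 (Orion) > 962 (Hale) > 956 (Calder) > …
Dune wins with the top bid; all bids are sunk regardless.

Dune pays $999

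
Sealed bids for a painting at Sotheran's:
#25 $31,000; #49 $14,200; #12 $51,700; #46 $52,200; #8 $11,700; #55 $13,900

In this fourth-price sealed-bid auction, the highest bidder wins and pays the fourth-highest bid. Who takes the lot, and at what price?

Fourth-price sealed-bid auction: the highest bidder wins and pays the fourth-highest bid.
Bids in order: 52,200 (#46) > 51,700 (#12) > 31,000 (#25) > 14,200 (#49) > 13,900 (#55) > 11,700 (#8)
#46 is highest; pays the fourth-highest bid, $14,200.

#46 pays $14,200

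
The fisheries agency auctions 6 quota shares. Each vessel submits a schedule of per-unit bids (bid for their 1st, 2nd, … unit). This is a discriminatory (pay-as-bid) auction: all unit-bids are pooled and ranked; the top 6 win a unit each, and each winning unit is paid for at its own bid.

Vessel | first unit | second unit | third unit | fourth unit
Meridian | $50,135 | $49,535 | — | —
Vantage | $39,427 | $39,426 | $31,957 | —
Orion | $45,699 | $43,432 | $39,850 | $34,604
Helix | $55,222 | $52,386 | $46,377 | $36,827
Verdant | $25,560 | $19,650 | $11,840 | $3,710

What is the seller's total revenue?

Total revenue: $299,354

Pooled unit-bids ranked (top 6): 55,222 (Helix-1), 52,386 (Helix-2), 50,135 (Meridian-1), 49,535 (Meridian-2), 46,377 (Helix-3), 45,699 (Orion-1)
Next rejected bid: $43,432 (not a price — pay-as-bid).
Each winning unit pays its own bid.
Revenue = 55,222 + 52,386 + 50,135 + 49,535 + 46,377 + 45,699 = $299,354.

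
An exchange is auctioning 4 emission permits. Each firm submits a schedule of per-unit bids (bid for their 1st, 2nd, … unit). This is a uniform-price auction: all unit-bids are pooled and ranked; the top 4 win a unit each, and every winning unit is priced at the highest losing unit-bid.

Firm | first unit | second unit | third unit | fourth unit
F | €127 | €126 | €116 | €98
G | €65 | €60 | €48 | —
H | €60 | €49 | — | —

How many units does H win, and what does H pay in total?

H: 0 units, pays €0

Pooled unit-bids ranked (top 4): 127 (F-1), 126 (F-2), 116 (F-3), 98 (F-4)
The (k+1)-th unit-bid is €65.
H wins 0 unit(s) at €65 each.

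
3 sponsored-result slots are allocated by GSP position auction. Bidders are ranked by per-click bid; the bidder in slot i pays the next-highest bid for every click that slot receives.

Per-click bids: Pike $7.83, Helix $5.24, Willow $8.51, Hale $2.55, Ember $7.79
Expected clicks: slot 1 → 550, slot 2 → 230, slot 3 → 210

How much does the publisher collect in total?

Sorting advertisers: $8.51 (Willow) > $7.83 (Pike) > $7.79 (Ember) > $5.24 (Helix) > …
Slot 1: Willow pays $7.83 × 550 = $4306.50
Slot 2: Pike pays $7.79 × 230 = $1791.70
Slot 3: Ember pays $5.24 × 210 = $1100.40
Total = $7198.60

Total revenue: $7198.60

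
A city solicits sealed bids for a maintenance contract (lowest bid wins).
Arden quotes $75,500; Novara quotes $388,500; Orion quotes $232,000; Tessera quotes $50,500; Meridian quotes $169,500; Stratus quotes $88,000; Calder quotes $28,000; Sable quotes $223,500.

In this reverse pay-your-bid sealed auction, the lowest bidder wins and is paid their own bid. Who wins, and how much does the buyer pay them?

Sorting bids: 28,000 (Calder) < 50,500 (Tessera) < 75,500 (Arden) < 88,000 (Stratus) < 169,500 (Meridian) < 223,500 (Sable) < …
Calder is lowest → is paid own bid, $28,000.

Calder is paid $28,000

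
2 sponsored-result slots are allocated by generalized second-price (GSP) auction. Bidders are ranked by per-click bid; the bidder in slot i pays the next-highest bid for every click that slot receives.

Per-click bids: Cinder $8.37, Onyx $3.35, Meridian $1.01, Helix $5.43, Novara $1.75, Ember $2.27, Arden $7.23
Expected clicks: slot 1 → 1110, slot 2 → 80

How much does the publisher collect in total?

Total revenue: $8459.70

Sorting advertisers: $8.37 (Cinder) > $7.23 (Arden) > $5.43 (Helix) > …
Slot 1: Cinder pays $7.23 × 1110 = $8025.30
Slot 2: Arden pays $5.43 × 80 = $434.40
Total = $8459.70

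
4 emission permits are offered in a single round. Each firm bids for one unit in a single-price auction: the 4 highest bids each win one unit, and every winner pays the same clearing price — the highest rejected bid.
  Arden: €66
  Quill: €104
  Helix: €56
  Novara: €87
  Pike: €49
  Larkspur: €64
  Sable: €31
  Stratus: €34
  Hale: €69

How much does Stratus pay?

Bids ranked high→low: 104 (Quill), 87 (Novara), 69 (Hale), 66 (Arden), 64 (Larkspur), 56 (Helix), …
Winners (4 units): Quill, Novara, Hale, Arden.
First losing bid is Larkspur's €64, which sets the uniform price.
Stratus does not win → pays €0.

Stratus pays €0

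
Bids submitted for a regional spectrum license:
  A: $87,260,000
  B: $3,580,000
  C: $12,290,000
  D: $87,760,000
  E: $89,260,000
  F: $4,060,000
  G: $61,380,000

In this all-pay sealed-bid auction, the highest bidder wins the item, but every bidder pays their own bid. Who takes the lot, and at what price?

E pays $89,260,000

Bids in order: 89,260,000 (E) > 87,760,000 (D) > 87,260,000 (A) > 61,380,000 (G) > 12,290,000 (C) > 4,060,000 (F) > …
E wins with the top bid; all bids are sunk regardless.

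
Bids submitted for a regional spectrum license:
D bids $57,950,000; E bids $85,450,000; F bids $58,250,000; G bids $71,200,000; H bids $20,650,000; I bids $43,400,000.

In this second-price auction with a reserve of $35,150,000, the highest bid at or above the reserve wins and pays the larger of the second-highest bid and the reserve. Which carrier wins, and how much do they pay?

Rule: the highest bid at or above the reserve wins and pays the larger of the second-highest bid and the reserve.
Bids ranked: 85,450,000 (E) > 71,200,000 (G) > 58,250,000 (F) > 57,950,000 (D) > 43,400,000 (I) > 20,650,000 (H)
E has the top bid at or above the reserve ($85,450,000).
Second-highest bid $71,200,000 exceeds the reserve $35,150,000 → payment $71,200,000.

E pays $71,200,000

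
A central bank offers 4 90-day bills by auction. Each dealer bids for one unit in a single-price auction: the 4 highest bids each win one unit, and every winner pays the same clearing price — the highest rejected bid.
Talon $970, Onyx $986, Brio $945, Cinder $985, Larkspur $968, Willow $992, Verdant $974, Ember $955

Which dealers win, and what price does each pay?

Willow, Onyx, Cinder, Verdant; each pays $970

Sorting: 992 (Willow), 986 (Onyx), 985 (Cinder), 974 (Verdant), 970 (Talon), 968 (Larkspur), …
Winners (4 units): Willow, Onyx, Cinder, Verdant.
Clearing price = highest rejected bid = $970.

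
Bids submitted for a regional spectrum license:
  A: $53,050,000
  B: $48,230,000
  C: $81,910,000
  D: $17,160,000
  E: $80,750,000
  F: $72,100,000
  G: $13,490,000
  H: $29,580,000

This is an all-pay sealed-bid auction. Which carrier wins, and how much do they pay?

C pays $81,910,000

Bids in order: 81,910,000 (C) > 80,750,000 (E) > 72,100,000 (F) > 53,050,000 (A) > 48,230,000 (B) > 29,580,000 (H) > …
C is highest and takes the item; every bidder forfeits their bid.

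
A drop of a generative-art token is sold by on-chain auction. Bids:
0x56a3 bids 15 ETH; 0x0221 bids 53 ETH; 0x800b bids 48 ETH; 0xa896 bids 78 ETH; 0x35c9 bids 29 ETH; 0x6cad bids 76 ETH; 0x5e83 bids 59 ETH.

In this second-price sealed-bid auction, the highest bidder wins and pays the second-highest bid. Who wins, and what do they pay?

Second-price sealed-bid auction: the highest bidder wins and pays the second-highest bid.
Sorting bids: 78 (0xa896) > 76 (0x6cad) > 59 (0x5e83) > 53 (0x0221) > 48 (0x800b) > 29 (0x35c9) > …
Second-price: 0xa896 pays 0x6cad's bid of 76 ETH.

0xa896 pays 76 ETH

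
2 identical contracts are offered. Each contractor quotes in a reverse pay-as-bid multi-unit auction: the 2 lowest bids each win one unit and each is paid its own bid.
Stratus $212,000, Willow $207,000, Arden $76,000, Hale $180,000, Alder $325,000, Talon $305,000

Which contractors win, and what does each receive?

Arden $76,000, Hale $180,000

Bids ranked low→high: 76,000 (Arden), 180,000 (Hale), 207,000 (Willow), 212,000 (Stratus), …
The 2 lowest are Arden, Hale.
Each winner is paid its own bid: Arden $76,000, Hale $180,000.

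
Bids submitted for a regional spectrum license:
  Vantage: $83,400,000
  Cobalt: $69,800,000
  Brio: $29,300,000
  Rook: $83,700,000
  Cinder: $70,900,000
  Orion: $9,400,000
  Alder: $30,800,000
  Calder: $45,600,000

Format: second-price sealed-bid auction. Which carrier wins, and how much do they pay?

Rook pays $83,400,000

Second-price sealed-bid auction: the highest bidder wins and pays the second-highest bid.
Bids ranked: 83,700,000 (Rook) > 83,400,000 (Vantage) > 70,900,000 (Cinder) > 69,800,000 (Cobalt) > 45,600,000 (Calder) > 30,800,000 (Alder) > …
Rook is highest; pays the second-highest bid, $83,400,000.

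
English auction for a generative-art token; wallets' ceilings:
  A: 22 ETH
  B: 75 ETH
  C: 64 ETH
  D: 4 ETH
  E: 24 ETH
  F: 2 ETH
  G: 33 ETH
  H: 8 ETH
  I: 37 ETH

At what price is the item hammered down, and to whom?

Ascending (English) auction: the price rises until one bidder remains; the winner pays the price at which the last rival dropped out.
Limits in order: 75 (B) > 64 (C) > 37 (I) > 33 (G) > 24 (E) > 22 (A) > …
Bidding ends when C exits at 64 ETH; B takes it.

B wins at 64 ETH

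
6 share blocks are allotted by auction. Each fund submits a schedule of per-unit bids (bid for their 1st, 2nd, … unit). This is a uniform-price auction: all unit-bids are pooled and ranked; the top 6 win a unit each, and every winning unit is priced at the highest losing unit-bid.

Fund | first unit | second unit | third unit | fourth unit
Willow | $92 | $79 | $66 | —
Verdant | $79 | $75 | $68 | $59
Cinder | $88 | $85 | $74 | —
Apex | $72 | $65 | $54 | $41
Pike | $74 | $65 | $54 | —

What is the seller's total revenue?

Total revenue: $444

Merging the schedules and taking the best 6: 92 (Willow-1), 88 (Cinder-1), 85 (Cinder-2), 79 (Willow-2), 79 (Verdant-1), 75 (Verdant-2)
First bid not allocated: $74.
Allocation: Cinder 2, Verdant 2, Willow 2. Every unit priced at $74.
Revenue = 6 × 74 = $444.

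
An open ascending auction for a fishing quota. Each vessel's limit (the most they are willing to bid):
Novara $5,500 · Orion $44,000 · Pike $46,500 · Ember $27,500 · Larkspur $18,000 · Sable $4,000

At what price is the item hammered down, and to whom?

Pike wins at $44,000

Sorting limits: 46,500 (Pike) > 44,000 (Orion) > 27,500 (Ember) > 18,000 (Larkspur) > 5,500 (Novara) > 4,000 (Sable)
Once the price passes $44,000, only Pike is left; the hammer falls at Orion's limit of $44,000.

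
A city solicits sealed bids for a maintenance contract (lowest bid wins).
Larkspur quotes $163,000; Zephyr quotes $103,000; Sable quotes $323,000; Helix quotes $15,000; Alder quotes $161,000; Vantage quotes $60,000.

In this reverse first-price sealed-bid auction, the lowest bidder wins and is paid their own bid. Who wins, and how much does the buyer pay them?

Helix is paid $15,000

Reverse first-price sealed-bid auction: the lowest bidder wins and is paid their own bid.
Bids ranked: 15,000 (Helix) < 60,000 (Vantage) < 103,000 (Zephyr) < 161,000 (Alder) < 163,000 (Larkspur) < 323,000 (Sable)
Helix has the lowest bid and is paid exactly that: $15,000.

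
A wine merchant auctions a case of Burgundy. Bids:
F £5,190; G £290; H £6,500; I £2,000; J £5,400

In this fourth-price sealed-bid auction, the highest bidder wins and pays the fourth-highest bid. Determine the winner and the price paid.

H pays £2,000

Sorting bids: 6,500 (H) > 5,400 (J) > 5,190 (F) > 2,000 (I) > 290 (G)
H is highest; pays the fourth-highest bid, £2,000.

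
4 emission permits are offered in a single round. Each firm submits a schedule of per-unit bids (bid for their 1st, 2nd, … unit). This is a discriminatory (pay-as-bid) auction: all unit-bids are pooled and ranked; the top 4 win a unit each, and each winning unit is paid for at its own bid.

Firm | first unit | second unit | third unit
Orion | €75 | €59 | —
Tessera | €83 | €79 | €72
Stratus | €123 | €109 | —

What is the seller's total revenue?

Total revenue: €394

Pooled unit-bids ranked (top 4): 123 (Stratus-1), 109 (Stratus-2), 83 (Tessera-1), 79 (Tessera-2)
Next rejected bid: €75 (not a price — pay-as-bid).
Each winning unit pays its own bid.
Revenue = 123 + 109 + 83 + 79 = €394.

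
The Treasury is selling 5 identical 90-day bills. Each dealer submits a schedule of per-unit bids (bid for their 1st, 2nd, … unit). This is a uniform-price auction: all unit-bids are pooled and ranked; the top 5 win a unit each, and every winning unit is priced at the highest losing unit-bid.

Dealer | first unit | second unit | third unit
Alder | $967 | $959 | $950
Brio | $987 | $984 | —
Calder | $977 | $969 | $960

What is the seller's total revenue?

Total revenue: $4,800

Pooled unit-bids ranked (top 5): 987 (Brio-1), 984 (Brio-2), 977 (Calder-1), 969 (Calder-2), 967 (Alder-1)
Highest rejected unit-bid = $960.
Allocation: Alder 1, Brio 2, Calder 2. Every unit priced at $960.
Revenue = 5 × 960 = $4,800.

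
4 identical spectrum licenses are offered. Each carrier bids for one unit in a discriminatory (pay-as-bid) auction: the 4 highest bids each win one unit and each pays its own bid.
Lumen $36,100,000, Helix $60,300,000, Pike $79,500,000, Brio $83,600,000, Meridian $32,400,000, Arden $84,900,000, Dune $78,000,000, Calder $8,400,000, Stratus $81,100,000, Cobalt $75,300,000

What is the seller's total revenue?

Sorting: 84,900,000 (Arden), 83,600,000 (Brio), 81,100,000 (Stratus), 79,500,000 (Pike), 78,000,000 (Dune), 75,300,000 (Cobalt), …
Top 4: Arden, Brio, Stratus, Pike.
Total revenue = 84,900,000 + 83,600,000 + 81,100,000 + 79,500,000 = $329,100,000.

Total revenue: $329,100,000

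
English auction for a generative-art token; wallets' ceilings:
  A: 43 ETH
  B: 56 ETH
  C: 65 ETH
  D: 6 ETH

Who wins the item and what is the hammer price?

Rule: the price rises until one bidder remains; the winner pays the price at which the last rival dropped out.
Sorting limits: 65 (C) > 56 (B) > 43 (A) > 6 (D)
B is the last rival to drop out, at 56 ETH; C remains and wins at that price.

C wins at 56 ETH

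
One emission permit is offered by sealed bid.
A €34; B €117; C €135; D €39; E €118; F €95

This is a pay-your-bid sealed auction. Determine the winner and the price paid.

Sorting bids: 135 (C) > 118 (E) > 117 (B) > 95 (F) > 39 (D) > 34 (A)
First-price: C pays what they bid, €135.

C pays €135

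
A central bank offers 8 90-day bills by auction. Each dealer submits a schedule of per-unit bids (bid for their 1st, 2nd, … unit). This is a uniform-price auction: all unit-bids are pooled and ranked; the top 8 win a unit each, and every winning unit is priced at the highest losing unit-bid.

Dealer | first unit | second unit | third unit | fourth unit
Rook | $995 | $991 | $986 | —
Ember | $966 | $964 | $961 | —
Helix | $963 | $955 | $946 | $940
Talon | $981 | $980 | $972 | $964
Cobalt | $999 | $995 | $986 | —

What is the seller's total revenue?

Pooled unit-bids ranked (top 8): 999 (Cobalt-1), 995 (Rook-1), 995 (Cobalt-2), 991 (Rook-2), 986 (Rook-3), 986 (Cobalt-3), 981 (Talon-1), 980 (Talon-2)
Highest rejected unit-bid = $972.
Allocation: Cobalt 3, Rook 3, Talon 2. Every unit priced at $972.
Revenue = 8 × 972 = $7,776.

Total revenue: $7,776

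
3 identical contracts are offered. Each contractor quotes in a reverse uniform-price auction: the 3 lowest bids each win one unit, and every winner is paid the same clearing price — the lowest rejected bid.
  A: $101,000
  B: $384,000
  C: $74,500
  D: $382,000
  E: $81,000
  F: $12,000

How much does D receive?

Bids ranked low→high: 12,000 (F), 74,500 (C), 81,000 (E), 101,000 (A), 382,000 (D), …
Lowest 3: F, C, E.
Lowest unsuccessful bid: $101,000 → clearing price.
D does not win → is paid $0.

D is paid $0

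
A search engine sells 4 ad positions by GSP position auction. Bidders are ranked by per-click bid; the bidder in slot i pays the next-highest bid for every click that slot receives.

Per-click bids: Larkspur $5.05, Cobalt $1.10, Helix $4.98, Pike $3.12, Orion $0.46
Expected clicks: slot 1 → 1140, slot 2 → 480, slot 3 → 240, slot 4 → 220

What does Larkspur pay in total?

Larkspur pays $5677.20

Per-click bids in order: $5.05 (Larkspur) > $4.98 (Helix) > $3.12 (Pike) > $1.10 (Cobalt) > $0.46 (Orion)
Larkspur holds slot 1 → pays next bid $4.98 × 1140 clicks = $5677.20.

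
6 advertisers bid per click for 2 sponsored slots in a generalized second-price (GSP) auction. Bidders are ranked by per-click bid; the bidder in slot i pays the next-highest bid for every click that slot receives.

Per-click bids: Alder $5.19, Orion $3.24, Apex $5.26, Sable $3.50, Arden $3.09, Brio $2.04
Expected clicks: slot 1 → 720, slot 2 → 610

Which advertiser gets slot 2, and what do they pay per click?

Alder; $3.50 per click

Per-click bids in order: $5.26 (Apex) > $5.19 (Alder) > $3.50 (Sable) > …
Slot 2 goes to the second-ranked bidder, Alder, who pays the next bid down: $3.50/click.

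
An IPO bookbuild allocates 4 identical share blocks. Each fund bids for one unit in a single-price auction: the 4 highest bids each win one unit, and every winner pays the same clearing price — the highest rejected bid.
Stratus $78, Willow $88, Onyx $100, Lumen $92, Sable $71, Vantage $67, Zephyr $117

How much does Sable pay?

Sable pays $0

Bids ranked high→low: 117 (Zephyr), 100 (Onyx), 92 (Lumen), 88 (Willow), 78 (Stratus), 71 (Sable), …
The 4 highest are Zephyr, Onyx, Lumen, Willow.
Clearing price = highest rejected bid = $78.
Sable does not win → pays $0.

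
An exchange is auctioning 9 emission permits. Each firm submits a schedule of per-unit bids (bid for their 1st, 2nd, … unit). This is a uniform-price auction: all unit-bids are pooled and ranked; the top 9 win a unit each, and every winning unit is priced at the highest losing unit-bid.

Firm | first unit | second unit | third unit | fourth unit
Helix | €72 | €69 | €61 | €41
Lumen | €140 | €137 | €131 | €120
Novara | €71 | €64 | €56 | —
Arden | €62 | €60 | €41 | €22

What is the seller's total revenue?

Total revenue: €549

Pooled unit-bids ranked (top 9): 140 (Lumen-1), 137 (Lumen-2), 131 (Lumen-3), 120 (Lumen-4), 72 (Helix-1), 71 (Novara-1), 69 (Helix-2), 64 (Novara-2), 62 (Arden-1)
Highest rejected unit-bid = €61.
Allocation: Arden 1, Helix 2, Lumen 4, Novara 2. Every unit priced at €61.
Revenue = 9 × 61 = €549.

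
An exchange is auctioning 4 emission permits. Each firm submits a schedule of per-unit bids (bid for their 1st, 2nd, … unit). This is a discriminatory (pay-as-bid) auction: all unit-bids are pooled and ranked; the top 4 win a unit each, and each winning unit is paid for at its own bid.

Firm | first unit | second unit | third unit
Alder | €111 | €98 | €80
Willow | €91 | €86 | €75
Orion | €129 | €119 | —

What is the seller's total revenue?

Total revenue: €457

Pooled unit-bids ranked (top 4): 129 (Orion-1), 119 (Orion-2), 111 (Alder-1), 98 (Alder-2)
Next rejected bid: €91 (not a price — pay-as-bid).
Each winning unit pays its own bid.
Revenue = 129 + 119 + 111 + 98 = €457.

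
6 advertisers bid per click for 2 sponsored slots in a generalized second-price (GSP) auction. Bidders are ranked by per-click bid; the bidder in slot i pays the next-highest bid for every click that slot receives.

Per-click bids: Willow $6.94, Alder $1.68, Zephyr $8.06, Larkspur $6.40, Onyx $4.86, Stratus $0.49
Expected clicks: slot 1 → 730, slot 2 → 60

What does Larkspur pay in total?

Sorting advertisers: $8.06 (Zephyr) > $6.94 (Willow) > $6.40 (Larkspur) > …
Larkspur ranks below slot 2 → no slot, pays nothing.

Larkspur pays $0.00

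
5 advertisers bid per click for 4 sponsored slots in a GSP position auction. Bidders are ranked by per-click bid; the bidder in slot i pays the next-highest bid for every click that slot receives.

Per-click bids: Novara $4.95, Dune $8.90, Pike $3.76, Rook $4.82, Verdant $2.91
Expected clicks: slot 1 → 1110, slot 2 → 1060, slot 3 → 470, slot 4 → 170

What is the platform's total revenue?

Sorting advertisers: $8.90 (Dune) > $4.95 (Novara) > $4.82 (Rook) > $3.76 (Pike) > $2.91 (Verdant)
Slot 1: Dune pays $4.95 × 1110 = $5494.50
Slot 2: Novara pays $4.82 × 1060 = $5109.20
Slot 3: Rook pays $3.76 × 470 = $1767.20
Slot 4: Pike pays $2.91 × 170 = $494.70
Total = $12865.60

Total revenue: $12865.60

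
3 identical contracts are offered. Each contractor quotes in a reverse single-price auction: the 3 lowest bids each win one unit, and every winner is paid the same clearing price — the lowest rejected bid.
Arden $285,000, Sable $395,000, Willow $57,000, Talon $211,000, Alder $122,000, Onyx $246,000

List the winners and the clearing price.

Sorting: 57,000 (Willow), 122,000 (Alder), 211,000 (Talon), 246,000 (Onyx), 285,000 (Arden), …
Lowest 3: Willow, Alder, Talon.
First losing bid is Onyx's $246,000, which sets the uniform price.

Willow, Alder, Talon; each is paid $246,000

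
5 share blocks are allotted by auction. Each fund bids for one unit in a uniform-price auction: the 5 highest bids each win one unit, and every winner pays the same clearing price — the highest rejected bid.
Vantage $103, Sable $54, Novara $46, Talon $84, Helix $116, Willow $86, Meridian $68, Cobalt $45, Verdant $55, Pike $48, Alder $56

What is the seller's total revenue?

Total revenue: $280

Bids ranked high→low: 116 (Helix), 103 (Vantage), 86 (Willow), 84 (Talon), 68 (Meridian), 56 (Alder), 55 (Verdant), …
Top 5: Helix, Vantage, Willow, Talon, Meridian.
First losing bid is Alder's $56, which sets the uniform price.
Total revenue = 5 × $56 = $280.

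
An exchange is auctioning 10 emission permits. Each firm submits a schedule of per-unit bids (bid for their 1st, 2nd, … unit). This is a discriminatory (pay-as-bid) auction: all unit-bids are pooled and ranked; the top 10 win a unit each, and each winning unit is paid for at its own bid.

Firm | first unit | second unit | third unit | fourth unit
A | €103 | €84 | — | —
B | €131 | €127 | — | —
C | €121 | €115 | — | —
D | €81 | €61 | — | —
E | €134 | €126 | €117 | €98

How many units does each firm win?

A 2, B 2, C 2, E 4

Merging the schedules and taking the best 10: 134 (E-1), 131 (B-1), 127 (B-2), 126 (E-2), 121 (C-1), 117 (E-3), 115 (C-2), 103 (A-1), 98 (E-4), 84 (A-2)
Next rejected bid: €81 (not a price — pay-as-bid).
Allocation: A 2, B 2, C 2, E 4.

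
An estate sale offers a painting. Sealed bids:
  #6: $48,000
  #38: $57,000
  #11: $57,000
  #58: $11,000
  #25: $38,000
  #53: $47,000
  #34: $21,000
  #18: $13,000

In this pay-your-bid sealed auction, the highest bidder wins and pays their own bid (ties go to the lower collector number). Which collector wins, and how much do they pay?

Rule: the highest bidder wins and pays their own bid.
Bids ranked: 57,000 (#11) > 57,000 (#38) > 48,000 (#6) > 47,000 (#53) > 38,000 (#25) > 21,000 (#34) > …
Tie at $57,000 → #11 wins by tie-break.
#11 is highest → pays own bid, $57,000.

#11 pays $57,000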